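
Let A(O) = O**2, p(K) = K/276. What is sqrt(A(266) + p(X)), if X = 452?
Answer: sqrt(336877113)/69 ≈ 266.00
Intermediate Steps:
p(K) = K/276 (p(K) = K*(1/276) = K/276)
sqrt(A(266) + p(X)) = sqrt(266**2 + (1/276)*452) = sqrt(70756 + 113/69) = sqrt(4882277/69) = sqrt(336877113)/69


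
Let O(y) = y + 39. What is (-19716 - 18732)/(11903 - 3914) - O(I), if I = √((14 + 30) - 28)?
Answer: -127325/2663 ≈ -47.813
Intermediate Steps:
I = 4 (I = √(44 - 28) = √16 = 4)
O(y) = 39 + y
(-19716 - 18732)/(11903 - 3914) - O(I) = (-19716 - 18732)/(11903 - 3914) - (39 + 4) = -38448/7989 - 1*43 = -38448*1/7989 - 43 = -12816/2663 - 43 = -127325/2663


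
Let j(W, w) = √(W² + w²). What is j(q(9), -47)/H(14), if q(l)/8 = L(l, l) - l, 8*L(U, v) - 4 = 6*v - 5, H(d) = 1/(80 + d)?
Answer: 94*√2570 ≈ 4765.3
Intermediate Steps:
L(U, v) = -⅛ + 3*v/4 (L(U, v) = ½ + (6*v - 5)/8 = ½ + (-5 + 6*v)/8 = ½ + (-5/8 + 3*v/4) = -⅛ + 3*v/4)
q(l) = -1 - 2*l (q(l) = 8*((-⅛ + 3*l/4) - l) = 8*(-⅛ - l/4) = -1 - 2*l)
j(q(9), -47)/H(14) = √((-1 - 2*9)² + (-47)²)/(1/(80 + 14)) = √((-1 - 18)² + 2209)/(1/94) = √((-19)² + 2209)/(1/94) = √(361 + 2209)*94 = √2570*94 = 94*√2570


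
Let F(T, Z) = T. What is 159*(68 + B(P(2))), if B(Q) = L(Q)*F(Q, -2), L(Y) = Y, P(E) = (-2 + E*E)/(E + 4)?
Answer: 32489/3 ≈ 10830.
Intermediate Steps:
P(E) = (-2 + E²)/(4 + E)
B(Q) = Q² (B(Q) = Q*Q = Q²)
159*(68 + B(P(2))) = 159*(68 + ((-2 + 2²)/(4 + 2))²) = 159*(68 + ((-2 + 4)/6)²) = 159*(68 + ((⅙)*2)²) = 159*(68 + (⅓)²) = 159*(68 + ⅑) = 159*(613/9) = 32489/3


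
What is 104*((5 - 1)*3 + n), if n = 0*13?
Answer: 1248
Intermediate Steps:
n = 0
104*((5 - 1)*3 + n) = 104*((5 - 1)*3 + 0) = 104*(4*3 + 0) = 104*(12 + 0) = 104*12 = 1248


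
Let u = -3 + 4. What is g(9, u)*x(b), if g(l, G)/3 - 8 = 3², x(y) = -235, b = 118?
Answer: -11985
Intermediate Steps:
u = 1
g(l, G) = 51 (g(l, G) = 24 + 3*3² = 24 + 3*9 = 24 + 27 = 51)
g(9, u)*x(b) = 51*(-235) = -11985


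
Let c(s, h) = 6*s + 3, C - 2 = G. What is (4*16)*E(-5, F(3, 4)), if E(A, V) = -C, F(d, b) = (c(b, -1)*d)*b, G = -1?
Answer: -64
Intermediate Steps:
C = 1 (C = 2 - 1 = 1)
c(s, h) = 3 + 6*s
F(d, b) = b*d*(3 + 6*b) (F(d, b) = ((3 + 6*b)*d)*b = (d*(3 + 6*b))*b = b*d*(3 + 6*b))
E(A, V) = -1 (E(A, V) = -1*1 = -1)
(4*16)*E(-5, F(3, 4)) = (4*16)*(-1) = 64*(-1) = -64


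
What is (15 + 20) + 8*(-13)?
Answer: -69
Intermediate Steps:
(15 + 20) + 8*(-13) = 35 - 104 = -69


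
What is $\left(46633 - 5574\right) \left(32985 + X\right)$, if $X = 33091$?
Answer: $2713014484$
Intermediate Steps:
$\left(46633 - 5574\right) \left(32985 + X\right) = \left(46633 - 5574\right) \left(32985 + 33091\right) = 41059 \cdot 66076 = 2713014484$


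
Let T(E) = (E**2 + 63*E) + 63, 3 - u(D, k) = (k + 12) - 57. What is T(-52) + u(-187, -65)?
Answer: -396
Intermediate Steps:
u(D, k) = 48 - k (u(D, k) = 3 - ((k + 12) - 57) = 3 - ((12 + k) - 57) = 3 - (-45 + k) = 3 + (45 - k) = 48 - k)
T(E) = 63 + E**2 + 63*E
T(-52) + u(-187, -65) = (63 + (-52)**2 + 63*(-52)) + (48 - 1*(-65)) = (63 + 2704 - 3276) + (48 + 65) = -509 + 113 = -396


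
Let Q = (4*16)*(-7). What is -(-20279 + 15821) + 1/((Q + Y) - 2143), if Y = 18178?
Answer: 69486847/15587 ≈ 4458.0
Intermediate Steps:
Q = -448 (Q = 64*(-7) = -448)
-(-20279 + 15821) + 1/((Q + Y) - 2143) = -(-20279 + 15821) + 1/((-448 + 18178) - 2143) = -1*(-4458) + 1/(17730 - 2143) = 4458 + 1/15587 = 69486847/15587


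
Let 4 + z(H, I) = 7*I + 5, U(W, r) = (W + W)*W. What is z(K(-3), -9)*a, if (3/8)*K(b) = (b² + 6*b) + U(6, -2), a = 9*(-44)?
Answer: 24552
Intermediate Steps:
U(W, r) = 2*W² (U(W, r) = (2*W)*W = 2*W²)
a = -396
K(b) = 192 + 16*b + 8*b²/3 (K(b) = 8*((b² + 6*b) + 2*6²)/3 = 8*((b² + 6*b) + 2*36)/3 = 8*((b² + 6*b) + 72)/3 = 8*(72 + b² + 6*b)/3 = 192 + 16*b + 8*b²/3)
z(H, I) = 1 + 7*I (z(H, I) = -4 + (7*I + 5) = -4 + (5 + 7*I) = 1 + 7*I)
z(K(-3), -9)*a = (1 + 7*(-9))*(-396) = (1 - 63)*(-396) = -62*(-396) = 24552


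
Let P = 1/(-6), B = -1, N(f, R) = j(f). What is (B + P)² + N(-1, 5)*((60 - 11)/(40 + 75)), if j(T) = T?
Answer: 3871/4140 ≈ 0.93502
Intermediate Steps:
N(f, R) = f
P = -⅙ ≈ -0.16667
(B + P)² + N(-1, 5)*((60 - 11)/(40 + 75)) = (-1 - ⅙)² - (60 - 11)/(40 + 75) = (-7/6)² - 49/115 = 49/36 - 49/115 = 3871/4140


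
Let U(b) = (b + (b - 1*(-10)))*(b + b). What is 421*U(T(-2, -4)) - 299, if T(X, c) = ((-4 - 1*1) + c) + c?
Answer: 174837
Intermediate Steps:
T(X, c) = -5 + 2*c (T(X, c) = ((-4 - 1) + c) + c = (-5 + c) + c = -5 + 2*c)
U(b) = 2*b*(10 + 2*b) (U(b) = (b + (b + 10))*(2*b) = (b + (10 + b))*(2*b) = (10 + 2*b)*(2*b) = 2*b*(10 + 2*b))
421*U(T(-2, -4)) - 299 = 421*(4*(-5 + 2*(-4))*(5 + (-5 + 2*(-4)))) - 299 = 421*(4*(-5 - 8)*(5 + (-5 - 8))) - 299 = 421*(4*(-13)*(5 - 13)) - 299 = 421*(4*(-13)*(-8)) - 299 = 421*416 - 299 = 175136 - 299 = 174837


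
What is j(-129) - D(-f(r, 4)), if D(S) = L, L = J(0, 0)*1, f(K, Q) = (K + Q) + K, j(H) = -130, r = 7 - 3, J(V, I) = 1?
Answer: -131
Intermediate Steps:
r = 4
f(K, Q) = Q + 2*K
L = 1 (L = 1*1 = 1)
D(S) = 1
j(-129) - D(-f(r, 4)) = -130 - 1*1 = -130 - 1 = -131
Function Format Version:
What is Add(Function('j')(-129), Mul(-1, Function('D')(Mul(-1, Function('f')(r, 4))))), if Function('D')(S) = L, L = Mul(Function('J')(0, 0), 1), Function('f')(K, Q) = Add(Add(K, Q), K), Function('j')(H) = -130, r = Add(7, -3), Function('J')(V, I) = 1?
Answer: -131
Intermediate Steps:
r = 4
Function('f')(K, Q) = Add(Q, Mul(2, K))
L = 1 (L = Mul(1, 1) = 1)
Function('D')(S) = 1
Add(Function('j')(-129), Mul(-1, Function('D')(Mul(-1, Function('f')(r, 4))))) = Add(-130, Mul(-1, 1)) = Add(-130, -1) = -131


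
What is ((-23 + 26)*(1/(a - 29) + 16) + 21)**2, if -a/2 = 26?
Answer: 3467044/729 ≈ 4755.9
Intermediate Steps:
a = -52 (a = -2*26 = -52)
((-23 + 26)*(1/(a - 29) + 16) + 21)**2 = ((-23 + 26)*(1/(-52 - 29) + 16) + 21)**2 = (3*(1/(-81) + 16) + 21)**2 = (3*(-1/81 + 16) + 21)**2 = (3*(1295/81) + 21)**2 = (1295/27 + 21)**2 = (1862/27)**2 = 3467044/729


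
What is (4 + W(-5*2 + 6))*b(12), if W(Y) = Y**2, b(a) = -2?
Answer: -40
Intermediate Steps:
(4 + W(-5*2 + 6))*b(12) = (4 + (-5*2 + 6)**2)*(-2) = (4 + (-10 + 6)**2)*(-2) = (4 + (-4)**2)*(-2) = (4 + 16)*(-2) = 20*(-2) = -40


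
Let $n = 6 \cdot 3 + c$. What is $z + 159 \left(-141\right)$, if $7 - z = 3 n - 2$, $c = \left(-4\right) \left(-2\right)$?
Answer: $-22488$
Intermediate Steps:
$c = 8$
$n = 26$ ($n = 6 \cdot 3 + 8 = 18 + 8 = 26$)
$z = -69$ ($z = 7 - \left(3 \cdot 26 - 2\right) = 7 - \left(78 - 2\right) = 7 - 76 = -69$)
$z + 159 \left(-141\right) = -69 + 159 \left(-141\right) = -69 - 22419 = -22488$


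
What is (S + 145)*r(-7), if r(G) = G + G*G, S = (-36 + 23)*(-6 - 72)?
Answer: 48678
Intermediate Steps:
S = 1014 (S = -13*(-78) = 1014)
r(G) = G + G²
(S + 145)*r(-7) = (1014 + 145)*(-7*(1 - 7)) = 1159*(-7*(-6)) = 1159*42 = 48678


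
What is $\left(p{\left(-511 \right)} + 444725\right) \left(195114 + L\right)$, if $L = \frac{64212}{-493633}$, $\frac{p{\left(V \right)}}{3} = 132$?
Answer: $\frac{42871671074788950}{493633} \approx 8.6849 \cdot 10^{10}$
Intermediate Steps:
$p{\left(V \right)} = 396$ ($p{\left(V \right)} = 3 \cdot 132 = 396$)
$L = - \frac{64212}{493633}$ ($L = 64212 \left(- \frac{1}{493633}\right) = - \frac{64212}{493633} \approx -0.13008$)
$\left(p{\left(-511 \right)} + 444725\right) \left(195114 + L\right) = \left(396 + 444725\right) \left(195114 - \frac{64212}{493633}\right) = 445121 \cdot \frac{96314644950}{493633} = \frac{42871671074788950}{493633}$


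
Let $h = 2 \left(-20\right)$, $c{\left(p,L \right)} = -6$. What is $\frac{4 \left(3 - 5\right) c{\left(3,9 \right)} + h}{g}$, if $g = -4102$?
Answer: $- \frac{4}{2051} \approx -0.0019503$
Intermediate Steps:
$h = -40$
$\frac{4 \left(3 - 5\right) c{\left(3,9 \right)} + h}{g} = \frac{4 \left(3 - 5\right) \left(-6\right) - 40}{-4102} = \left(4 \left(-2\right) \left(-6\right) - 40\right) \left(- \frac{1}{4102}\right) = \left(\left(-8\right) \left(-6\right) - 40\right) \left(- \frac{1}{4102}\right) = \left(48 - 40\right) \left(- \frac{1}{4102}\right) = 8 \left(- \frac{1}{4102}\right) = - \frac{4}{2051}$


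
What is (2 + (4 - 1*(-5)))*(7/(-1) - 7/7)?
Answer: -88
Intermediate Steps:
(2 + (4 - 1*(-5)))*(7/(-1) - 7/7) = (2 + (4 + 5))*(7*(-1) - 7*⅐) = (2 + 9)*(-7 - 1) = 11*(-8) = -88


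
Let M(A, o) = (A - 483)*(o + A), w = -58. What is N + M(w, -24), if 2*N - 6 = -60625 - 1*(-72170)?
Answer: 100275/2 ≈ 50138.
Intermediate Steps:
N = 11551/2 (N = 3 + (-60625 - 1*(-72170))/2 = 3 + (-60625 + 72170)/2 = 3 + (½)*11545 = 3 + 11545/2 = 11551/2 ≈ 5775.5)
M(A, o) = (-483 + A)*(A + o)
N + M(w, -24) = 11551/2 + ((-58)² - 483*(-58) - 483*(-24) - 58*(-24)) = 11551/2 + (3364 + 28014 + 11592 + 1392) = 11551/2 + 44362 = 100275/2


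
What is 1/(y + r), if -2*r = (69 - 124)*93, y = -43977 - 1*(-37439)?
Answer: -2/7961 ≈ -0.00025122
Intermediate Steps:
y = -6538 (y = -43977 + 37439 = -6538)
r = 5115/2 (r = -(69 - 124)*93/2 = -(-55)*93/2 = -½*(-5115) = 5115/2 ≈ 2557.5)
1/(y + r) = 1/(-6538 + 5115/2) = 1/(-7961/2) = -2/7961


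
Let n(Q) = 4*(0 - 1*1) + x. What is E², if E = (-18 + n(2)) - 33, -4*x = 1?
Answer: 48841/16 ≈ 3052.6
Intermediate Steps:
x = -¼ (x = -¼*1 = -¼ ≈ -0.25000)
n(Q) = -17/4 (n(Q) = 4*(0 - 1*1) - ¼ = 4*(0 - 1) - ¼ = 4*(-1) - ¼ = -4 - ¼ = -17/4)
E = -221/4 (E = (-18 - 17/4) - 33 = -89/4 - 33 = -221/4 ≈ -55.250)
E² = (-221/4)² = 48841/16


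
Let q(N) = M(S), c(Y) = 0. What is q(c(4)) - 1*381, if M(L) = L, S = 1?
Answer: -380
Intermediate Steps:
q(N) = 1
q(c(4)) - 1*381 = 1 - 1*381 = 1 - 381 = -380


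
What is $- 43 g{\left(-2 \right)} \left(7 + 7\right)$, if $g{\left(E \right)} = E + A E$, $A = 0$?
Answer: $1204$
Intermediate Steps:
$g{\left(E \right)} = E$ ($g{\left(E \right)} = E + 0 E = E + 0 = E$)
$- 43 g{\left(-2 \right)} \left(7 + 7\right) = - 43 \left(- 2 \left(7 + 7\right)\right) = - 43 \left(\left(-2\right) 14\right) = \left(-43\right) \left(-28\right) = 1204$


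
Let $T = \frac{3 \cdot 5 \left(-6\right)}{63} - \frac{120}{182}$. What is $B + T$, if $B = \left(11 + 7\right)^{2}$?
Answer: $\frac{29294}{91} \approx 321.91$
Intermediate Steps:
$T = - \frac{190}{91}$ ($T = 15 \left(-6\right) \frac{1}{63} - \frac{60}{91} = \left(-90\right) \frac{1}{63} - \frac{60}{91} = - \frac{10}{7} - \frac{60}{91} = - \frac{190}{91} \approx -2.0879$)
$B = 324$ ($B = 18^{2} = 324$)
$B + T = 324 - \frac{190}{91} = \frac{29294}{91}$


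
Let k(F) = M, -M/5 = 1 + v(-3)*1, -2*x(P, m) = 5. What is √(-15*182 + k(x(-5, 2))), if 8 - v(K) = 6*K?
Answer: I*√2865 ≈ 53.526*I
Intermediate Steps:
x(P, m) = -5/2 (x(P, m) = -½*5 = -5/2)
v(K) = 8 - 6*K
M = -135 (M = -5*(1 + (8 - 6*(-3))*1) = -5*(1 + (8 + 18)*1) = -5*(1 + 26*1) = -5*(1 + 26) = -5*27 = -135)
k(F) = -135
√(-15*182 + k(x(-5, 2))) = √(-15*182 - 135) = √(-2730 - 135) = √(-2865) = I*√2865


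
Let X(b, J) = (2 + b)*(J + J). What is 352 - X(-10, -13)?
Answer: 144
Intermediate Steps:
X(b, J) = 2*J*(2 + b) (X(b, J) = (2 + b)*(2*J) = 2*J*(2 + b))
352 - X(-10, -13) = 352 - 2*(-13)*(2 - 10) = 352 - 2*(-13)*(-8) = 352 - 1*208 = 352 - 208 = 144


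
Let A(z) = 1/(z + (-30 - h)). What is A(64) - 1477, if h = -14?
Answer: -70895/48 ≈ -1477.0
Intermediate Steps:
A(z) = 1/(-16 + z) (A(z) = 1/(z + (-30 - 1*(-14))) = 1/(z + (-30 + 14)) = 1/(z - 16) = 1/(-16 + z))
A(64) - 1477 = 1/(-16 + 64) - 1477 = 1/48 - 1477 = -70895/48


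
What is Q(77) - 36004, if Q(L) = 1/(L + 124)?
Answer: -7236803/201 ≈ -36004.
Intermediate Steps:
Q(L) = 1/(124 + L)
Q(77) - 36004 = 1/(124 + 77) - 36004 = 1/201 - 36004 = -7236803/201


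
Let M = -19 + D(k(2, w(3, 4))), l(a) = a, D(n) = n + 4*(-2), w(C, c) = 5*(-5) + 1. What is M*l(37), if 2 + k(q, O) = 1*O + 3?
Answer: -1850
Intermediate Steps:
w(C, c) = -24 (w(C, c) = -25 + 1 = -24)
k(q, O) = 1 + O (k(q, O) = -2 + (1*O + 3) = -2 + (O + 3) = -2 + (3 + O) = 1 + O)
D(n) = -8 + n (D(n) = n - 8 = -8 + n)
M = -50 (M = -19 + (-8 + (1 - 24)) = -19 + (-8 - 23) = -19 - 31 = -50)
M*l(37) = -50*37 = -1850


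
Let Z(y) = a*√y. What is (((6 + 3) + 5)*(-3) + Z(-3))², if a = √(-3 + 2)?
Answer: 1767 + 84*√3 ≈ 1912.5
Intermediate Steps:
a = I (a = √(-1) = I ≈ 1.0*I)
Z(y) = I*√y
(((6 + 3) + 5)*(-3) + Z(-3))² = (((6 + 3) + 5)*(-3) + I*√(-3))² = ((9 + 5)*(-3) + I*(I*√3))² = (14*(-3) - √3)² = (-42 - √3)²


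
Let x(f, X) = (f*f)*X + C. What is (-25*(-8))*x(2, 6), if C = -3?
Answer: 4200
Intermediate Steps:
x(f, X) = -3 + X*f**2 (x(f, X) = (f*f)*X - 3 = f**2*X - 3 = X*f**2 - 3 = -3 + X*f**2)
(-25*(-8))*x(2, 6) = (-25*(-8))*(-3 + 6*2**2) = 200*(-3 + 6*4) = 200*(-3 + 24) = 200*21 = 4200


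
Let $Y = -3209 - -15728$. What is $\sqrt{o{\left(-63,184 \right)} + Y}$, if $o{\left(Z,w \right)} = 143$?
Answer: $\sqrt{12662} \approx 112.53$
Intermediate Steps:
$Y = 12519$ ($Y = -3209 + 15728 = 12519$)
$\sqrt{o{\left(-63,184 \right)} + Y} = \sqrt{143 + 12519} = \sqrt{12662}$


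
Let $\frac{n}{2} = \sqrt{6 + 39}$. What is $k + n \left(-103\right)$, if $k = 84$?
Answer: $84 - 618 \sqrt{5} \approx -1297.9$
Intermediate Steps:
$n = 6 \sqrt{5}$ ($n = 2 \sqrt{6 + 39} = 2 \sqrt{45} = 2 \cdot 3 \sqrt{5} = 6 \sqrt{5} \approx 13.416$)
$k + n \left(-103\right) = 84 + 6 \sqrt{5} \left(-103\right) = 84 - 618 \sqrt{5}$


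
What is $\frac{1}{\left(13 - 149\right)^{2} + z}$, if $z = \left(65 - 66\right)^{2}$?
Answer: $\frac{1}{18497} \approx 5.4063 \cdot 10^{-5}$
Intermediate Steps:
$z = 1$ ($z = \left(65 - 66\right)^{2} = \left(-1\right)^{2} = 1$)
$\frac{1}{\left(13 - 149\right)^{2} + z} = \frac{1}{\left(13 - 149\right)^{2} + 1} = \frac{1}{\left(-136\right)^{2} + 1} = \frac{1}{18496 + 1} = \frac{1}{18497}$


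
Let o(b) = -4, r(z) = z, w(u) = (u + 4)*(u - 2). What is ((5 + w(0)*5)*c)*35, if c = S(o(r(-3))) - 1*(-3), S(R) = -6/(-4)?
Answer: -11025/2 ≈ -5512.5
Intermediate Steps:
w(u) = (-2 + u)*(4 + u) (w(u) = (4 + u)*(-2 + u) = (-2 + u)*(4 + u))
S(R) = 3/2 (S(R) = -6*(-¼) = 3/2)
c = 9/2 (c = 3/2 - 1*(-3) = 3/2 + 3 = 9/2 ≈ 4.5000)
((5 + w(0)*5)*c)*35 = ((5 + (-8 + 0² + 2*0)*5)*(9/2))*35 = ((5 + (-8 + 0 + 0)*5)*(9/2))*35 = ((5 - 8*5)*(9/2))*35 = ((5 - 40)*(9/2))*35 = -35*9/2*35 = -315/2*35 = -11025/2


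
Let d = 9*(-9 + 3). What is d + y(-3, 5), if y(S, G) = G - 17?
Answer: -66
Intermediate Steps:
y(S, G) = -17 + G
d = -54 (d = 9*(-6) = -54)
d + y(-3, 5) = -54 + (-17 + 5) = -54 - 12 = -66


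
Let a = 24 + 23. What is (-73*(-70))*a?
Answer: 240170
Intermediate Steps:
a = 47
(-73*(-70))*a = -73*(-70)*47 = 5110*47 = 240170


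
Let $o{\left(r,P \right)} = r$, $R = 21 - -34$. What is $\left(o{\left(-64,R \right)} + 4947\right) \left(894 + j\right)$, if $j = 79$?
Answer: $4751159$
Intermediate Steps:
$R = 55$ ($R = 21 + 34 = 55$)
$\left(o{\left(-64,R \right)} + 4947\right) \left(894 + j\right) = \left(-64 + 4947\right) \left(894 + 79\right) = 4883 \cdot 973 = 4751159$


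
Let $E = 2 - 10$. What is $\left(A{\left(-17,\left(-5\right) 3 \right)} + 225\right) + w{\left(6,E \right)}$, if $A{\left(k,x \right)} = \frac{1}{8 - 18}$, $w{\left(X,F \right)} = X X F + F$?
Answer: $- \frac{711}{10} \approx -71.1$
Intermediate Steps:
$E = -8$ ($E = 2 - 10 = -8$)
$w{\left(X,F \right)} = F + F X^{2}$ ($w{\left(X,F \right)} = X^{2} F + F = F X^{2} + F = F + F X^{2}$)
$A{\left(k,x \right)} = - \frac{1}{10}$ ($A{\left(k,x \right)} = \frac{1}{-10} = - \frac{1}{10}$)
$\left(A{\left(-17,\left(-5\right) 3 \right)} + 225\right) + w{\left(6,E \right)} = \left(- \frac{1}{10} + 225\right) - 8 \left(1 + 6^{2}\right) = \frac{2249}{10} - 8 \left(1 + 36\right) = \frac{2249}{10} - 296 = - \frac{711}{10}$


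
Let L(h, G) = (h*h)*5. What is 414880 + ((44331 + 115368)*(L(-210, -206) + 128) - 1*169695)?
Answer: 35234316157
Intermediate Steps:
L(h, G) = 5*h**2 (L(h, G) = h**2*5 = 5*h**2)
414880 + ((44331 + 115368)*(L(-210, -206) + 128) - 1*169695) = 414880 + ((44331 + 115368)*(5*(-210)**2 + 128) - 1*169695) = 414880 + (159699*(5*44100 + 128) - 169695) = 414880 + (159699*(220500 + 128) - 169695) = 414880 + (159699*220628 - 169695) = 414880 + (35234070972 - 169695) = 414880 + 35233901277 = 35234316157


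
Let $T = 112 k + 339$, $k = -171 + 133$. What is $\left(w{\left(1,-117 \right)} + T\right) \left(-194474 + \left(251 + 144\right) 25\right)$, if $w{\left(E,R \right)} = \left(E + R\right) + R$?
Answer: $766085850$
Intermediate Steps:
$w{\left(E,R \right)} = E + 2 R$
$k = -38$
$T = -3917$ ($T = 112 \left(-38\right) + 339 = -4256 + 339 = -3917$)
$\left(w{\left(1,-117 \right)} + T\right) \left(-194474 + \left(251 + 144\right) 25\right) = \left(\left(1 + 2 \left(-117\right)\right) - 3917\right) \left(-194474 + \left(251 + 144\right) 25\right) = \left(\left(1 - 234\right) - 3917\right) \left(-194474 + 395 \cdot 25\right) = \left(-233 - 3917\right) \left(-194474 + 9875\right) = \left(-4150\right) \left(-184599\right) = 766085850$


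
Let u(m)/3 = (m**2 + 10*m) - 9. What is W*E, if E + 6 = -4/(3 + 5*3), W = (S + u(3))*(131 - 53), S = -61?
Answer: -42224/3 ≈ -14075.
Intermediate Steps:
u(m) = -27 + 3*m**2 + 30*m (u(m) = 3*((m**2 + 10*m) - 9) = 3*(-9 + m**2 + 10*m) = -27 + 3*m**2 + 30*m)
W = 2262 (W = (-61 + (-27 + 3*3**2 + 30*3))*(131 - 53) = (-61 + (-27 + 3*9 + 90))*78 = (-61 + (-27 + 27 + 90))*78 = (-61 + 90)*78 = 29*78 = 2262)
E = -56/9 (E = -6 - 4/(3 + 5*3) = -6 - 4/(3 + 15) = -6 - 4/18 = -6 - 4*1/18 = -6 - 2/9 = -56/9 ≈ -6.2222)
W*E = 2262*(-56/9) = -42224/3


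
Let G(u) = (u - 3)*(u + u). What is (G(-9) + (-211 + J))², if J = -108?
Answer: 10609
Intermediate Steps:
G(u) = 2*u*(-3 + u) (G(u) = (-3 + u)*(2*u) = 2*u*(-3 + u))
(G(-9) + (-211 + J))² = (2*(-9)*(-3 - 9) + (-211 - 108))² = (2*(-9)*(-12) - 319)² = (216 - 319)² = (-103)² = 10609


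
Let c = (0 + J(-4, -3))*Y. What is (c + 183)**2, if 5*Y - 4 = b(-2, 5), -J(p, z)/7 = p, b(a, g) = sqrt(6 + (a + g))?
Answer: 1234321/25 ≈ 49373.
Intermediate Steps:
b(a, g) = sqrt(6 + a + g)
J(p, z) = -7*p
Y = 7/5 (Y = 4/5 + sqrt(6 - 2 + 5)/5 = 4/5 + sqrt(9)/5 = 4/5 + (1/5)*3 = 4/5 + 3/5 = 7/5 ≈ 1.4000)
c = 196/5 (c = (0 - 7*(-4))*(7/5) = (0 + 28)*(7/5) = 28*(7/5) = 196/5 ≈ 39.200)
(c + 183)**2 = (196/5 + 183)**2 = (1111/5)**2 = 1234321/25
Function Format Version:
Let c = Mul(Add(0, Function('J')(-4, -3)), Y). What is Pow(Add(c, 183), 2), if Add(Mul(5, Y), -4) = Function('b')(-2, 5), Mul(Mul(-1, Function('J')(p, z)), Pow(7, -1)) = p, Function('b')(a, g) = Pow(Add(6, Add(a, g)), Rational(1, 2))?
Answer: Rational(1234321, 25) ≈ 49373.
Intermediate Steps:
Function('b')(a, g) = Pow(Add(6, a, g), Rational(1, 2))
Function('J')(p, z) = Mul(-7, p)
Y = Rational(7, 5) (Y = Add(Rational(4, 5), Mul(Rational(1, 5), Pow(Add(6, -2, 5), Rational(1, 2)))) = Add(Rational(4, 5), Mul(Rational(1, 5), Pow(9, Rational(1, 2)))) = Add(Rational(4, 5), Mul(Rational(1, 5), 3)) = Add(Rational(4, 5), Rational(3, 5)) = Rational(7, 5) ≈ 1.4000)
c = Rational(196, 5) (c = Mul(Add(0, Mul(-7, -4)), Rational(7, 5)) = Mul(Add(0, 28), Rational(7, 5)) = Mul(28, Rational(7, 5)) = Rational(196, 5) ≈ 39.200)
Pow(Add(c, 183), 2) = Pow(Add(Rational(196, 5), 183), 2) = Pow(Rational(1111, 5), 2) = Rational(1234321, 25)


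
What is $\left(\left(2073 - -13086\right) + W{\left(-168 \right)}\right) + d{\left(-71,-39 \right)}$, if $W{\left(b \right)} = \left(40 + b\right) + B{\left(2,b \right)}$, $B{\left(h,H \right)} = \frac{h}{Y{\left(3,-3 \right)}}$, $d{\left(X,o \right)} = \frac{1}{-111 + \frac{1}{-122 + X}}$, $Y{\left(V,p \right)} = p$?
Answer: $\frac{966029005}{64272} \approx 15030.0$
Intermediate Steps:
$B{\left(h,H \right)} = - \frac{h}{3}$ ($B{\left(h,H \right)} = \frac{h}{-3} = h \left(- \frac{1}{3}\right) = - \frac{h}{3}$)
$W{\left(b \right)} = \frac{118}{3} + b$ ($W{\left(b \right)} = \left(40 + b\right) - \frac{2}{3} = \frac{118}{3} + b$)
$\left(\left(2073 - -13086\right) + W{\left(-168 \right)}\right) + d{\left(-71,-39 \right)} = \left(\left(2073 - -13086\right) + \left(\frac{118}{3} - 168\right)\right) + \frac{122 - -71}{-13543 + 111 \left(-71\right)} = \left(\left(2073 + 13086\right) - \frac{386}{3}\right) + \frac{122 + 71}{-13543 - 7881} = \left(15159 - \frac{386}{3}\right) + \frac{1}{-21424} \cdot 193 = \frac{45091}{3} - \frac{193}{21424} = \frac{966029005}{64272}$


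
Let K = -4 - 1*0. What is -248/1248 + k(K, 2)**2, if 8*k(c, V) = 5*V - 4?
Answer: 227/624 ≈ 0.36378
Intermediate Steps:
K = -4 (K = -4 + 0 = -4)
k(c, V) = -1/2 + 5*V/8 (k(c, V) = (5*V - 4)/8 = (-4 + 5*V)/8 = -1/2 + 5*V/8)
-248/1248 + k(K, 2)**2 = -248/1248 + (-1/2 + (5/8)*2)**2 = -248*1/1248 + (-1/2 + 5/4)**2 = -31/156 + (3/4)**2 = -31/156 + 9/16 = 227/624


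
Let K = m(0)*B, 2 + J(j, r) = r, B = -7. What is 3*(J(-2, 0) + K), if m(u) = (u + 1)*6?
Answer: -132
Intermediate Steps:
J(j, r) = -2 + r
m(u) = 6 + 6*u (m(u) = (1 + u)*6 = 6 + 6*u)
K = -42 (K = (6 + 6*0)*(-7) = (6 + 0)*(-7) = 6*(-7) = -42)
3*(J(-2, 0) + K) = 3*((-2 + 0) - 42) = 3*(-2 - 42) = 3*(-44) = -132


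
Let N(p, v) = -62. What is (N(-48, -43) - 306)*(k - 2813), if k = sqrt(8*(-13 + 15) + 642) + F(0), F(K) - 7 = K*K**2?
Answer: 1032608 - 368*sqrt(658) ≈ 1.0232e+6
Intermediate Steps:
F(K) = 7 + K**3 (F(K) = 7 + K*K**2 = 7 + K**3)
k = 7 + sqrt(658) (k = sqrt(8*(-13 + 15) + 642) + (7 + 0**3) = sqrt(8*2 + 642) + (7 + 0) = sqrt(16 + 642) + 7 = sqrt(658) + 7 = 7 + sqrt(658) ≈ 32.651)
(N(-48, -43) - 306)*(k - 2813) = (-62 - 306)*((7 + sqrt(658)) - 2813) = -368*(-2806 + sqrt(658)) = 1032608 - 368*sqrt(658)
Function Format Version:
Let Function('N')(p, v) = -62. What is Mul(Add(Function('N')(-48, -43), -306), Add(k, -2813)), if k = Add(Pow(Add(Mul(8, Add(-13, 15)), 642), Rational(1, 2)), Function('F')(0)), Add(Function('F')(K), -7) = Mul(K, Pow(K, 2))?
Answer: Add(1032608, Mul(-368, Pow(658, Rational(1, 2)))) ≈ 1.0232e+6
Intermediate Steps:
Function('F')(K) = Add(7, Pow(K, 3)) (Function('F')(K) = Add(7, Mul(K, Pow(K, 2))) = Add(7, Pow(K, 3)))
k = Add(7, Pow(658, Rational(1, 2))) (k = Add(Pow(Add(Mul(8, Add(-13, 15)), 642), Rational(1, 2)), Add(7, Pow(0, 3))) = Add(Pow(Add(Mul(8, 2), 642), Rational(1, 2)), Add(7, 0)) = Add(Pow(Add(16, 642), Rational(1, 2)), 7) = Add(Pow(658, Rational(1, 2)), 7) = Add(7, Pow(658, Rational(1, 2))) ≈ 32.651)
Mul(Add(Function('N')(-48, -43), -306), Add(k, -2813)) = Mul(Add(-62, -306), Add(Add(7, Pow(658, Rational(1, 2))), -2813)) = Mul(-368, Add(-2806, Pow(658, Rational(1, 2)))) = Add(1032608, Mul(-368, Pow(658, Rational(1, 2))))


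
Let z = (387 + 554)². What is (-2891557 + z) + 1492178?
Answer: -513898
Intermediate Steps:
z = 885481 (z = 941² = 885481)
(-2891557 + z) + 1492178 = (-2891557 + 885481) + 1492178 = -2006076 + 1492178 = -513898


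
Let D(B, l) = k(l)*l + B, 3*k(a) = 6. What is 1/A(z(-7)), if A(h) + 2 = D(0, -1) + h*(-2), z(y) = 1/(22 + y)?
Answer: -15/62 ≈ -0.24194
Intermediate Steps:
k(a) = 2 (k(a) = (⅓)*6 = 2)
D(B, l) = B + 2*l (D(B, l) = 2*l + B = B + 2*l)
A(h) = -4 - 2*h (A(h) = -2 + ((0 + 2*(-1)) + h*(-2)) = -2 + ((0 - 2) - 2*h) = -2 + (-2 - 2*h) = -4 - 2*h)
1/A(z(-7)) = 1/(-4 - 2/(22 - 7)) = 1/(-4 - 2/15) = 1/(-62/15) = -15/62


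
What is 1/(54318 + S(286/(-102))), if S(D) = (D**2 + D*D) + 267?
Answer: 2601/142016483 ≈ 1.8315e-5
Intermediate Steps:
S(D) = 267 + 2*D**2 (S(D) = (D**2 + D**2) + 267 = 2*D**2 + 267 = 267 + 2*D**2)
1/(54318 + S(286/(-102))) = 1/(54318 + (267 + 2*(286/(-102))**2)) = 1/(54318 + (267 + 2*(286*(-1/102))**2)) = 1/(54318 + (267 + 2*(-143/51)**2)) = 1/(54318 + (267 + 2*(20449/2601))) = 1/(54318 + (267 + 40898/2601)) = 1/(54318 + 735365/2601) = 1/(142016483/2601) = 2601/142016483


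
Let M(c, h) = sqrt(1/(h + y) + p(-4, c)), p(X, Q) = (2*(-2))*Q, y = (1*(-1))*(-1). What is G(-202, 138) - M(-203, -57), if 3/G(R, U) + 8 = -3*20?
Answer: -3/68 - sqrt(636594)/28 ≈ -28.539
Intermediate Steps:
y = 1 (y = -1*(-1) = 1)
p(X, Q) = -4*Q
G(R, U) = -3/68 (G(R, U) = 3/(-8 - 3*20) = 3/(-8 - 60) = 3/(-68) = 3*(-1/68) = -3/68)
M(c, h) = sqrt(1/(1 + h) - 4*c) (M(c, h) = sqrt(1/(h + 1) - 4*c) = sqrt(1/(1 + h) - 4*c))
G(-202, 138) - M(-203, -57) = -3/68 - sqrt((1 - 4*(-203)*(1 - 57))/(1 - 57)) = -3/68 - sqrt((1 - 4*(-203)*(-56))/(-56)) = -3/68 - sqrt(-(1 - 45472)/56) = -3/68 - sqrt(-1/56*(-45471)) = -3/68 - sqrt(45471/56) = -3/68 - sqrt(636594)/28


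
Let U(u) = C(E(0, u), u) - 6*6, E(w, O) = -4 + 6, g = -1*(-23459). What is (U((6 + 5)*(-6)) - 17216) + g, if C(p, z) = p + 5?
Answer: 6214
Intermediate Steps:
g = 23459
E(w, O) = 2
C(p, z) = 5 + p
U(u) = -29 (U(u) = (5 + 2) - 6*6 = 7 - 36 = -29)
(U((6 + 5)*(-6)) - 17216) + g = (-29 - 17216) + 23459 = -17245 + 23459 = 6214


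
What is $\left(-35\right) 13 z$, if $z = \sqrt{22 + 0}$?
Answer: $- 455 \sqrt{22} \approx -2134.1$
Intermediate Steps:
$z = \sqrt{22} \approx 4.6904$
$\left(-35\right) 13 z = \left(-35\right) 13 \sqrt{22} = - 455 \sqrt{22}$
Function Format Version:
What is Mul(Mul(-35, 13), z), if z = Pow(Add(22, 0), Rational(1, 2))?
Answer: Mul(-455, Pow(22, Rational(1, 2))) ≈ -2134.1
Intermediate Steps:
z = Pow(22, Rational(1, 2)) ≈ 4.6904
Mul(Mul(-35, 13), z) = Mul(Mul(-35, 13), Pow(22, Rational(1, 2))) = Mul(-455, Pow(22, Rational(1, 2)))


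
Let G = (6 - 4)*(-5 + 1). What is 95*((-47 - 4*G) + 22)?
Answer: 665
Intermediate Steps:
G = -8 (G = 2*(-4) = -8)
95*((-47 - 4*G) + 22) = 95*((-47 - 4*(-8)) + 22) = 95*((-47 - (-32)) + 22) = 95*((-47 - 1*(-32)) + 22) = 95*((-47 + 32) + 22) = 95*(-15 + 22) = 95*7 = 665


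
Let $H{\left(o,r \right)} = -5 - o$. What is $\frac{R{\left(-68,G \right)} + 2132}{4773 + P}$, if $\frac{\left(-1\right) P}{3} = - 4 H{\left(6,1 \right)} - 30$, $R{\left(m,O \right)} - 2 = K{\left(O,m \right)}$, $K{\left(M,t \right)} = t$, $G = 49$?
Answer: $\frac{2066}{4731} \approx 0.43669$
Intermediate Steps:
$R{\left(m,O \right)} = 2 + m$
$P = -42$ ($P = - 3 \left(- 4 \left(-5 - 6\right) - 30\right) = - 3 \left(\left(-4\right) \left(-11\right) - 30\right) = - 3 \left(44 - 30\right) = \left(-3\right) 14 = -42$)
$\frac{R{\left(-68,G \right)} + 2132}{4773 + P} = \frac{\left(2 - 68\right) + 2132}{4773 - 42} = \frac{-66 + 2132}{4731} = 2066 \cdot \frac{1}{4731} = \frac{2066}{4731}$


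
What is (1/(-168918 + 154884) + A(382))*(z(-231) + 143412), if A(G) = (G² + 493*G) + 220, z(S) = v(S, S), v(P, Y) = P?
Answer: 224028246101733/4678 ≈ 4.7890e+10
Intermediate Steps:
z(S) = S
A(G) = 220 + G² + 493*G
(1/(-168918 + 154884) + A(382))*(z(-231) + 143412) = (1/(-168918 + 154884) + (220 + 382² + 493*382))*(-231 + 143412) = (1/(-14034) + (220 + 145924 + 188326))*143181 = (-1/14034 + 334470)*143181 = (4693951979/14034)*143181 = 224028246101733/4678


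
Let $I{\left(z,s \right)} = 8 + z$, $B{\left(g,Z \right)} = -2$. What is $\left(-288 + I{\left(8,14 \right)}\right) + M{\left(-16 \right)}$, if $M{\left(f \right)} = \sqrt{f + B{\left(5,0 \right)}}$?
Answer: $-272 + 3 i \sqrt{2} \approx -272.0 + 4.2426 i$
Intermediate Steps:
$M{\left(f \right)} = \sqrt{-2 + f}$ ($M{\left(f \right)} = \sqrt{f - 2} = \sqrt{-2 + f}$)
$\left(-288 + I{\left(8,14 \right)}\right) + M{\left(-16 \right)} = \left(-288 + \left(8 + 8\right)\right) + \sqrt{-2 - 16} = \left(-288 + 16\right) + \sqrt{-18} = -272 + 3 i \sqrt{2}$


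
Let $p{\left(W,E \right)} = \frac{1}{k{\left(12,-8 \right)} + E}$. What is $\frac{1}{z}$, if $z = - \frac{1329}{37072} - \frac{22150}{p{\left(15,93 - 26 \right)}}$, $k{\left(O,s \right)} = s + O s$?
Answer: $\frac{37072}{30382356271} \approx 1.2202 \cdot 10^{-6}$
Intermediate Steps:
$p{\left(W,E \right)} = \frac{1}{-104 + E}$ ($p{\left(W,E \right)} = \frac{1}{- 8 \left(1 + 12\right) + E} = \frac{1}{\left(-8\right) 13 + E} = \frac{1}{-104 + E}$)
$z = \frac{30382356271}{37072}$ ($z = - \frac{1329}{37072} - \frac{22150}{\frac{1}{-104 + \left(93 - 26\right)}} = \left(-1329\right) \frac{1}{37072} - \frac{22150}{\frac{1}{-104 + 67}} = - \frac{1329}{37072} - \frac{22150}{\frac{1}{-37}} = - \frac{1329}{37072} - \frac{22150}{- \frac{1}{37}} = - \frac{1329}{37072} - -819550 = - \frac{1329}{37072} + 819550 = \frac{30382356271}{37072} \approx 8.1955 \cdot 10^{5}$)
$\frac{1}{z} = \frac{1}{\frac{30382356271}{37072}} = \frac{37072}{30382356271}$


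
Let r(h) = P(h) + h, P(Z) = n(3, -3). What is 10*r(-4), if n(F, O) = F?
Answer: -10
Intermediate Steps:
P(Z) = 3
r(h) = 3 + h
10*r(-4) = 10*(3 - 4) = 10*(-1) = -10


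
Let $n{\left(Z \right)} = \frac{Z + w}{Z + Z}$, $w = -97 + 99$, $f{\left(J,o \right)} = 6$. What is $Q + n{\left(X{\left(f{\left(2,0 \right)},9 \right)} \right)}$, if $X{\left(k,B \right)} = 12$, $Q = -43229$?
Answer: $- \frac{518741}{12} \approx -43228.0$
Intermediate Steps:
$w = 2$
$n{\left(Z \right)} = \frac{2 + Z}{2 Z}$ ($n{\left(Z \right)} = \frac{Z + 2}{Z + Z} = \frac{2 + Z}{2 Z}$)
$Q + n{\left(X{\left(f{\left(2,0 \right)},9 \right)} \right)} = -43229 + \frac{2 + 12}{2 \cdot 12} = -43229 + \frac{1}{2} \cdot \frac{1}{12} \cdot 14 = -43229 + \frac{7}{12} = - \frac{518741}{12}$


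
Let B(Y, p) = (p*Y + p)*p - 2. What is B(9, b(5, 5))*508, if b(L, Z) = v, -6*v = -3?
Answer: 254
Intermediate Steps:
v = ½ (v = -⅙*(-3) = ½ ≈ 0.50000)
b(L, Z) = ½
B(Y, p) = -2 + p*(p + Y*p) (B(Y, p) = (Y*p + p)*p - 2 = (p + Y*p)*p - 2 = p*(p + Y*p) - 2 = -2 + p*(p + Y*p))
B(9, b(5, 5))*508 = (-2 + (½)² + 9*(½)²)*508 = (-2 + ¼ + 9*(¼))*508 = (-2 + ¼ + 9/4)*508 = (½)*508 = 254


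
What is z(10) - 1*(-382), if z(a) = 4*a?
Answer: 422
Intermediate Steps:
z(10) - 1*(-382) = 4*10 - 1*(-382) = 40 + 382 = 422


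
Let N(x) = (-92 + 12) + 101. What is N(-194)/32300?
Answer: 21/32300 ≈ 0.00065015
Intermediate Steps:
N(x) = 21 (N(x) = -80 + 101 = 21)
N(-194)/32300 = 21/32300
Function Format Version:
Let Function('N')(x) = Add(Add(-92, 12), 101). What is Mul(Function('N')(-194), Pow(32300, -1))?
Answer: Rational(21, 32300) ≈ 0.00065015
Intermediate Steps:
Function('N')(x) = 21 (Function('N')(x) = Add(-80, 101) = 21)
Mul(Function('N')(-194), Pow(32300, -1)) = Mul(21, Pow(32300, -1)) = Mul(21, Rational(1, 32300)) = Rational(21, 32300)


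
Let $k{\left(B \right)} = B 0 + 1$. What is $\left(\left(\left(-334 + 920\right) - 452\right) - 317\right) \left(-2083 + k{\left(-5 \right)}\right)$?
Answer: $381006$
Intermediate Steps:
$k{\left(B \right)} = 1$ ($k{\left(B \right)} = 0 + 1 = 1$)
$\left(\left(\left(-334 + 920\right) - 452\right) - 317\right) \left(-2083 + k{\left(-5 \right)}\right) = \left(\left(\left(-334 + 920\right) - 452\right) - 317\right) \left(-2083 + 1\right) = \left(\left(586 - 452\right) - 317\right) \left(-2082\right) = \left(134 - 317\right) \left(-2082\right) = \left(-183\right) \left(-2082\right) = 381006$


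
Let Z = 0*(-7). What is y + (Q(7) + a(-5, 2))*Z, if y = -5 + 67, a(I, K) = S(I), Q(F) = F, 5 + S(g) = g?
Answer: 62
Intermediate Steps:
S(g) = -5 + g
a(I, K) = -5 + I
y = 62
Z = 0
y + (Q(7) + a(-5, 2))*Z = 62 + (7 + (-5 - 5))*0 = 62 + (7 - 10)*0 = 62 - 3*0 = 62 + 0 = 62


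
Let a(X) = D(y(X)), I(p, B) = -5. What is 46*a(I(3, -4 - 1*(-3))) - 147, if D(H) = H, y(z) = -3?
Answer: -285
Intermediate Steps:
a(X) = -3
46*a(I(3, -4 - 1*(-3))) - 147 = 46*(-3) - 147 = -138 - 147 = -285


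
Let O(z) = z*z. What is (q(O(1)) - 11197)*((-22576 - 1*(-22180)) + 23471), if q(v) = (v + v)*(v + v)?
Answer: -258278475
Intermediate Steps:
O(z) = z²
q(v) = 4*v² (q(v) = (2*v)*(2*v) = 4*v²)
(q(O(1)) - 11197)*((-22576 - 1*(-22180)) + 23471) = (4*(1²)² - 11197)*((-22576 - 1*(-22180)) + 23471) = (4*1² - 11197)*((-22576 + 22180) + 23471) = (4*1 - 11197)*(-396 + 23471) = (4 - 11197)*23075 = -11193*23075 = -258278475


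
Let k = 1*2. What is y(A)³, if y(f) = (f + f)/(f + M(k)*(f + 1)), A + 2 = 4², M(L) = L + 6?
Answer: 2744/300763 ≈ 0.0091235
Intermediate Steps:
k = 2
M(L) = 6 + L
A = 14 (A = -2 + 4² = -2 + 16 = 14)
y(f) = 2*f/(8 + 9*f) (y(f) = (f + f)/(f + (6 + 2)*(f + 1)) = (2*f)/(f + 8*(1 + f)) = (2*f)/(f + (8 + 8*f)) = (2*f)/(8 + 9*f) = 2*f/(8 + 9*f))
y(A)³ = (2*14/(8 + 9*14))³ = (2*14/(8 + 126))³ = (2*14/134)³ = (2*14*(1/134))³ = (14/67)³ = 2744/300763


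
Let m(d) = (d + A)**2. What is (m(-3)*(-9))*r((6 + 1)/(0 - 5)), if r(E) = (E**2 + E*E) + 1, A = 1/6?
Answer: -35547/100 ≈ -355.47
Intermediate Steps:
A = 1/6 ≈ 0.16667
m(d) = (1/6 + d)**2 (m(d) = (d + 1/6)**2 = (1/6 + d)**2)
r(E) = 1 + 2*E**2 (r(E) = (E**2 + E**2) + 1 = 2*E**2 + 1 = 1 + 2*E**2)
(m(-3)*(-9))*r((6 + 1)/(0 - 5)) = (((1 + 6*(-3))**2/36)*(-9))*(1 + 2*((6 + 1)/(0 - 5))**2) = (((1 - 18)**2/36)*(-9))*(1 + 2*(7/(-5))**2) = (((1/36)*(-17)**2)*(-9))*(1 + 2*(7*(-1/5))**2) = (((1/36)*289)*(-9))*(1 + 2*(-7/5)**2) = ((289/36)*(-9))*(1 + 2*(49/25)) = -289*(1 + 98/25)/4 = -289/4*123/25 = -35547/100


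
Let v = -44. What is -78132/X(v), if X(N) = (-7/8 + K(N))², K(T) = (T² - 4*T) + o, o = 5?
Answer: -1666816/95530347 ≈ -0.017448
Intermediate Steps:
K(T) = 5 + T² - 4*T (K(T) = (T² - 4*T) + 5 = 5 + T² - 4*T)
X(N) = (33/8 + N² - 4*N)² (X(N) = (-7/8 + (5 + N² - 4*N))² = (33/8 + N² - 4*N)²)
-78132/X(v) = -78132*64/(33 - 32*(-44) + 8*(-44)²)² = -78132*64/(33 + 1408 + 8*1936)² = -78132*64/(33 + 1408 + 15488)² = -78132/((1/64)*16929²) = -78132/((1/64)*286591041) = -78132/286591041/64 = -78132*64/286591041 = -1666816/95530347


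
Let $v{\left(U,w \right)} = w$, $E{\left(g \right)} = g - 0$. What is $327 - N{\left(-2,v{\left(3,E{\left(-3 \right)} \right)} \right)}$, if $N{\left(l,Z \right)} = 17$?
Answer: $310$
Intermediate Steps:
$E{\left(g \right)} = g$ ($E{\left(g \right)} = g + 0 = g$)
$327 - N{\left(-2,v{\left(3,E{\left(-3 \right)} \right)} \right)} = 327 - 17 = 310$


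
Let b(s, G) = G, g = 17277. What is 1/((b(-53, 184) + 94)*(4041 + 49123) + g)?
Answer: 1/14796869 ≈ 6.7582e-8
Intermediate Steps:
1/((b(-53, 184) + 94)*(4041 + 49123) + g) = 1/((184 + 94)*(4041 + 49123) + 17277) = 1/(278*53164 + 17277) = 1/(14779592 + 17277) = 1/14796869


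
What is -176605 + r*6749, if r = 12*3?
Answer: 66359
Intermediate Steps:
r = 36
-176605 + r*6749 = -176605 + 36*6749 = -176605 + 242964 = 66359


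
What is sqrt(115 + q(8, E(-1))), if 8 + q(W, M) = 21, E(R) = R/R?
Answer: 8*sqrt(2) ≈ 11.314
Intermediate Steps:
E(R) = 1
q(W, M) = 13 (q(W, M) = -8 + 21 = 13)
sqrt(115 + q(8, E(-1))) = sqrt(115 + 13) = sqrt(128) = 8*sqrt(2)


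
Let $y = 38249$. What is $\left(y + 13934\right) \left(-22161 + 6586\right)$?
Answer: $-812750225$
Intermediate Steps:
$\left(y + 13934\right) \left(-22161 + 6586\right) = \left(38249 + 13934\right) \left(-22161 + 6586\right) = 52183 \left(-15575\right) = -812750225$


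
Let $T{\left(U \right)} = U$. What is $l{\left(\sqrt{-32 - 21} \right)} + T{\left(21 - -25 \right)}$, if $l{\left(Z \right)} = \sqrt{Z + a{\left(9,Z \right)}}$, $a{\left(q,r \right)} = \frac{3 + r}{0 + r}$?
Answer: $46 + \frac{53^{\frac{3}{4}} \sqrt{\sqrt{53} + 50 i}}{53} \approx 47.993 + 1.7234 i$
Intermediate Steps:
$a{\left(q,r \right)} = \frac{3 + r}{r}$
$l{\left(Z \right)} = \sqrt{Z + \frac{3 + Z}{Z}}$
$l{\left(\sqrt{-32 - 21} \right)} + T{\left(21 - -25 \right)} = \sqrt{1 + \sqrt{-32 - 21} + \frac{3}{\sqrt{-32 - 21}}} + \left(21 - -25\right) = \sqrt{1 + \sqrt{-53} + \frac{3}{\sqrt{-53}}} + \left(21 + 25\right) = \sqrt{1 + i \sqrt{53} + \frac{3}{i \sqrt{53}}} + 46 = \sqrt{1 + i \sqrt{53} + 3 \left(- \frac{i \sqrt{53}}{53}\right)} + 46 = \sqrt{1 + i \sqrt{53} - \frac{3 i \sqrt{53}}{53}} + 46 = \sqrt{1 + \frac{50 i \sqrt{53}}{53}} + 46 = 46 + \sqrt{1 + \frac{50 i \sqrt{53}}{53}}$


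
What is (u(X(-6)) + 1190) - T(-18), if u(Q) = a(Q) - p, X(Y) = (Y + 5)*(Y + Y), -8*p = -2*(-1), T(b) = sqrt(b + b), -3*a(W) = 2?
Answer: 14275/12 - 6*I ≈ 1189.6 - 6.0*I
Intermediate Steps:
a(W) = -2/3 (a(W) = -1/3*2 = -2/3)
T(b) = sqrt(2)*sqrt(b) (T(b) = sqrt(2*b) = sqrt(2)*sqrt(b))
p = -1/4 (p = -(-1)*(-1)/4 = -1/8*2 = -1/4 ≈ -0.25000)
X(Y) = 2*Y*(5 + Y) (X(Y) = (5 + Y)*(2*Y) = 2*Y*(5 + Y))
u(Q) = -5/12 (u(Q) = -2/3 - 1*(-1/4) = -2/3 + 1/4 = -5/12)
(u(X(-6)) + 1190) - T(-18) = (-5/12 + 1190) - sqrt(2)*sqrt(-18) = 14275/12 - sqrt(2)*3*I*sqrt(2) = 14275/12 - 6*I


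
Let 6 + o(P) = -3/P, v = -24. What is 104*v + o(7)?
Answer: -17517/7 ≈ -2502.4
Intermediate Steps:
o(P) = -6 - 3/P
104*v + o(7) = 104*(-24) + (-6 - 3/7) = -2496 + (-6 - 3*1/7) = -2496 + (-6 - 3/7) = -2496 - 45/7 = -17517/7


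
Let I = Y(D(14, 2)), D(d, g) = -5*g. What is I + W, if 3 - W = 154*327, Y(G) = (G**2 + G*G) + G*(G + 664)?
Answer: -56695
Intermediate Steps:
Y(G) = 2*G**2 + G*(664 + G) (Y(G) = (G**2 + G**2) + G*(664 + G) = 2*G**2 + G*(664 + G))
I = -6340 (I = (-5*2)*(664 + 3*(-5*2)) = -10*(664 + 3*(-10)) = -10*(664 - 30) = -10*634 = -6340)
W = -50355 (W = 3 - 154*327 = 3 - 1*50358 = 3 - 50358 = -50355)
I + W = -6340 - 50355 = -56695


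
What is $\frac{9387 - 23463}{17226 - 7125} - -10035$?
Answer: $\frac{33783153}{3367} \approx 10034.0$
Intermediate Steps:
$\frac{9387 - 23463}{17226 - 7125} - -10035 = - \frac{14076}{10101} + 10035 = \left(-14076\right) \frac{1}{10101} + 10035 = - \frac{4692}{3367} + 10035 = \frac{33783153}{3367}$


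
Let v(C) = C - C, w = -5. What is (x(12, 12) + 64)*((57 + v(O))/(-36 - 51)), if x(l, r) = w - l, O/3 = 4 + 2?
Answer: -893/29 ≈ -30.793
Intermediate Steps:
O = 18 (O = 3*(4 + 2) = 3*6 = 18)
x(l, r) = -5 - l
v(C) = 0
(x(12, 12) + 64)*((57 + v(O))/(-36 - 51)) = ((-5 - 1*12) + 64)*((57 + 0)/(-36 - 51)) = ((-5 - 12) + 64)*(57/(-87)) = (-17 + 64)*(57*(-1/87)) = 47*(-19/29) = -893/29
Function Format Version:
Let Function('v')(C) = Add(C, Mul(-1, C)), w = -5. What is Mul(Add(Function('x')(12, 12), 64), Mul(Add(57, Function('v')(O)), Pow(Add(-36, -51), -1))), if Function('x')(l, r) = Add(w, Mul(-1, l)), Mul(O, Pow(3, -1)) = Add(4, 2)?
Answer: Rational(-893, 29) ≈ -30.793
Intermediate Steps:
O = 18 (O = Mul(3, Add(4, 2)) = Mul(3, 6) = 18)
Function('x')(l, r) = Add(-5, Mul(-1, l))
Function('v')(C) = 0
Mul(Add(Function('x')(12, 12), 64), Mul(Add(57, Function('v')(O)), Pow(Add(-36, -51), -1))) = Mul(Add(Add(-5, Mul(-1, 12)), 64), Mul(Add(57, 0), Pow(Add(-36, -51), -1))) = Mul(Add(Add(-5, -12), 64), Mul(57, Pow(-87, -1))) = Mul(Add(-17, 64), Mul(57, Rational(-1, 87))) = Mul(47, Rational(-19, 29)) = Rational(-893, 29)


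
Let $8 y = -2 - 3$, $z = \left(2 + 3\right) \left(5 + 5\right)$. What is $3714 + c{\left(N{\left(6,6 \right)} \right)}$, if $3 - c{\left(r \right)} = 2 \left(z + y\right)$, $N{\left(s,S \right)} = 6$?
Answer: $\frac{14473}{4} \approx 3618.3$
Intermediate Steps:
$z = 50$ ($z = 5 \cdot 10 = 50$)
$y = - \frac{5}{8}$ ($y = \frac{-2 - 3}{8} = \frac{1}{8} \left(-5\right) = - \frac{5}{8} \approx -0.625$)
$c{\left(r \right)} = - \frac{383}{4}$ ($c{\left(r \right)} = 3 - 2 \left(50 - \frac{5}{8}\right) = 3 - 2 \cdot \frac{395}{8} = 3 - \frac{395}{4} = - \frac{383}{4}$)
$3714 + c{\left(N{\left(6,6 \right)} \right)} = 3714 - \frac{383}{4} = \frac{14473}{4}$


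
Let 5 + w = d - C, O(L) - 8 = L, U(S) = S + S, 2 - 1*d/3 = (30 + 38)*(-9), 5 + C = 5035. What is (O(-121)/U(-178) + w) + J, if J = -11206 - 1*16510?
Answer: -11003491/356 ≈ -30909.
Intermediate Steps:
C = 5030 (C = -5 + 5035 = 5030)
J = -27716 (J = -11206 - 16510 = -27716)
d = 1842 (d = 6 - 3*(30 + 38)*(-9) = 6 - 204*(-9) = 6 - 3*(-612) = 6 + 1836 = 1842)
U(S) = 2*S
O(L) = 8 + L
w = -3193 (w = -5 + (1842 - 1*5030) = -5 + (1842 - 5030) = -5 - 3188 = -3193)
(O(-121)/U(-178) + w) + J = ((8 - 121)/((2*(-178))) - 3193) - 27716 = (-113/(-356) - 3193) - 27716 = (-113*(-1/356) - 3193) - 27716 = (113/356 - 3193) - 27716 = -1136595/356 - 27716 = -11003491/356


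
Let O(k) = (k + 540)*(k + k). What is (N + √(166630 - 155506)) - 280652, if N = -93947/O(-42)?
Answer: -1677162931/5976 + 6*√309 ≈ -2.8054e+5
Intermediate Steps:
O(k) = 2*k*(540 + k) (O(k) = (540 + k)*(2*k) = 2*k*(540 + k))
N = 13421/5976 (N = -93947*(-1/(84*(540 - 42))) = -93947/(2*(-42)*498) = -93947/(-41832) = -93947*(-1/41832) = 13421/5976 ≈ 2.2458)
(N + √(166630 - 155506)) - 280652 = (13421/5976 + √(166630 - 155506)) - 280652 = (13421/5976 + √11124) - 280652 = (13421/5976 + 6*√309) - 280652 = -1677162931/5976 + 6*√309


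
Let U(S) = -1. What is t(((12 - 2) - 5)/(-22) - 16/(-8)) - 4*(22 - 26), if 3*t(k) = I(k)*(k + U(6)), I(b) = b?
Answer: 7965/484 ≈ 16.457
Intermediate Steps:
t(k) = k*(-1 + k)/3 (t(k) = (k*(k - 1))/3 = (k*(-1 + k))/3 = k*(-1 + k)/3)
t(((12 - 2) - 5)/(-22) - 16/(-8)) - 4*(22 - 26) = (((12 - 2) - 5)/(-22) - 16/(-8))*(-1 + (((12 - 2) - 5)/(-22) - 16/(-8)))/3 - 4*(22 - 26) = ((10 - 5)*(-1/22) - 16*(-1/8))*(-1 + ((10 - 5)*(-1/22) - 16*(-1/8)))/3 - 4*(-4) = (5*(-1/22) + 2)*(-1 + (5*(-1/22) + 2))/3 - 1*(-16) = (-5/22 + 2)*(-1 + (-5/22 + 2))/3 + 16 = (1/3)*(39/22)*(-1 + 39/22) + 16 = (1/3)*(39/22)*(17/22) + 16 = 221/484 + 16 = 7965/484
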